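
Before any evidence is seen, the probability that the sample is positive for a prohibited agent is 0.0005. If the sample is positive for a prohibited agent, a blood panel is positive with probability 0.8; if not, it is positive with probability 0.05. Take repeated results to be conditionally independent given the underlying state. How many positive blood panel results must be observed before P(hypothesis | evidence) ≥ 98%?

5

Prior odds: 0.0005 ÷ 0.9995 = 1/1999.
Likelihood ratio of a positive = 0.8/0.05 = 16.
Target odds: 0.98 ÷ 0.02 = 49.
Require 16ⁿ ≥ 49 ÷ (1/1999) = 97951.
16⁴ = 65536 falls short of 97951 but 16⁵ = 1048576 reaches it, so n = 5.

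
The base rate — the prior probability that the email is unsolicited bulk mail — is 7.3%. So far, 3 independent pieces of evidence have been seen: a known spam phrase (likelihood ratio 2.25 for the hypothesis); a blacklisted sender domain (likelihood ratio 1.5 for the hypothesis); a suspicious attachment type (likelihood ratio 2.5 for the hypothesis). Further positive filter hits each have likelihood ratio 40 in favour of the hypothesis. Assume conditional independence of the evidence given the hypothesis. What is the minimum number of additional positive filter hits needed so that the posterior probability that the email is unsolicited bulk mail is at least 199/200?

2

Prior odds = 0.073/0.927 = 73/927.
Combined Bayes factor of the evidence already in hand = 2.25 × 1.5 × 2.5 = 8.4375.
Odds after that evidence = (73/927) × 8.4375 = 1095/1648.
Target odds = 0.995/0.005 = 199.
Need 40ⁿ ≥ 199 ÷ (1095/1648) = 327952/1095.
40¹ = 40 falls short of 327952/1095 but 40² = 1600 reaches it, so n = 2.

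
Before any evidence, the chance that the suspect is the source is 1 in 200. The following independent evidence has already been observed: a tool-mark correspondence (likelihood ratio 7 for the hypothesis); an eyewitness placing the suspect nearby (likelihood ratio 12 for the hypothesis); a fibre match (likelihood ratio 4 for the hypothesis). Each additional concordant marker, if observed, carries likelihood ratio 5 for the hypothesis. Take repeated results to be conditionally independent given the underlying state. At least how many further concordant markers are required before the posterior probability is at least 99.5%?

3

Prior odds = 0.005/0.995 = 1/199.
Combined Bayes factor of the evidence already in hand = 7 × 12 × 4 = 336.
Odds after that evidence = (1/199) × 336 = 336/199.
Target odds = 0.995/0.005 = 199.
Need 5ⁿ ≥ 199 ÷ (336/199) = 39601/336.
5² = 25 falls short of 39601/336 but 5³ = 125 reaches it, so n = 3.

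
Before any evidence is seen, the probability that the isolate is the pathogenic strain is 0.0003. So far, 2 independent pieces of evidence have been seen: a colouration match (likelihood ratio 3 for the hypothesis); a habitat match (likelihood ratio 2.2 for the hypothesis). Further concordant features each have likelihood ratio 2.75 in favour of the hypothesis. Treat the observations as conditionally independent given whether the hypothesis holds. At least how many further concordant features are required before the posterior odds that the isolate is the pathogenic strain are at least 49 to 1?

11

Prior odds = 0.0003/0.9997 = 3/9997.
Combined Bayes factor of the evidence already in hand = 3 × 2.2 = 6.6.
Odds after that evidence = (3/9997) × 6.6 = 99/49985.
Target odds = 49.
Need 2.75ⁿ ≥ 49 ÷ (99/49985) = 2449265/99.
2.75¹⁰ ≈24735.9 falls short of 2449265/99 but 2.75¹¹ ≈68023.6 reaches it, so n = 11.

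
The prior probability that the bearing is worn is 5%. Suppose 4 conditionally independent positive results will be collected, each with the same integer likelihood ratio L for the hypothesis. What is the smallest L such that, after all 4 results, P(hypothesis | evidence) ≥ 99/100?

7

Prior odds = 0.05/0.95 = 1/19.
Target odds = 0.99/0.01 = 99.
Need L⁴ ≥ 99 ÷ (1/19) = 1881.
6⁴ = 1296 < 1881 ≤ 2401 = 7⁴, so L = 7.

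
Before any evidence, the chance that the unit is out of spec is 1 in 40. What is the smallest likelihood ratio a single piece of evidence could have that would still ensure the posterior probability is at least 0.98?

Prior odds = 0.025/0.975 = 1/39.
Target odds = 0.98/0.02 = 49.
Required Bayes factor = 49 ÷ (1/39) = 1911.

1911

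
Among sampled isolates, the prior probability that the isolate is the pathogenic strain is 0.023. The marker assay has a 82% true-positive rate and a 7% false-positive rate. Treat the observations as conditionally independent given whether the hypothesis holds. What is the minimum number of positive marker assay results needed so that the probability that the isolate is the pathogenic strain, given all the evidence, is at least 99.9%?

Prior odds = 0.023/0.977 = 23/977.
Likelihood ratio of a positive result = 0.82/0.07 = 82/7.
Target posterior odds = 0.999/0.001 = 999.
Require (82/7)ⁿ ≥ 999 ÷ (23/977) = 976023/23.
(82/7)⁴ = 45212176/2401 falls short of 976023/23 but (82/7)⁵ ≈220587 reaches it, so n = 5.

5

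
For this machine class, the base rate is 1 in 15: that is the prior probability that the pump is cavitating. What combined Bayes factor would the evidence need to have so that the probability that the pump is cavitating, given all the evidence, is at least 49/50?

Prior odds = (1/15)/(14/15) = 1/14.
Target odds = 0.98/0.02 = 49.
Required Bayes factor = 49 ÷ (1/14) = 686.

686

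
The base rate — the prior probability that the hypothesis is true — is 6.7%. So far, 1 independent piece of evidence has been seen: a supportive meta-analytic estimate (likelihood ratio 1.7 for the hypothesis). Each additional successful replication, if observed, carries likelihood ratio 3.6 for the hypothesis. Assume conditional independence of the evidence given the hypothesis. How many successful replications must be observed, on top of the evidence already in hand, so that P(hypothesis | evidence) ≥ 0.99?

Prior odds = 0.067/0.933 = 67/933.
Bayes factor of the evidence already in hand = 1.7.
Odds after that evidence = (67/933) × 1.7 = 1139/9330.
Target odds = 0.99/0.01 = 99.
Need 3.6ⁿ ≥ 99 ÷ (1139/9330) = 923670/1139.
3.6⁵ = 604.66176 falls short of 923670/1139 but 3.6⁶ = 34012224/15625 reaches it, so n = 6.

6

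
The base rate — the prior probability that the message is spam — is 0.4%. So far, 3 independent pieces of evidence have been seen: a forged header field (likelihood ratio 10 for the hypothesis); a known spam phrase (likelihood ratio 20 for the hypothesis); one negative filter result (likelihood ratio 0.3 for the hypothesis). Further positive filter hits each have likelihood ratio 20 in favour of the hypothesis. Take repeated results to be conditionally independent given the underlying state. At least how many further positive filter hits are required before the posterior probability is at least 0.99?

3

Prior odds = 0.004/0.996 = 1/249.
Combined Bayes factor of the evidence already in hand = 10 × 20 × 0.3 = 60.
Odds after that evidence = (1/249) × 60 = 20/83.
Target odds = 0.99/0.01 = 99.
Need 20ⁿ ≥ 99 ÷ (20/83) = 410.85.
20² = 400 falls short of 410.85 but 20³ = 8000 reaches it, so n = 3.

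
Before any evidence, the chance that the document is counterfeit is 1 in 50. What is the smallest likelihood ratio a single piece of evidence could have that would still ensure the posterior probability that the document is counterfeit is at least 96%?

Prior odds = 0.02/0.98 = 1/49.
Target odds = 0.96/0.04 = 24.
Required Bayes factor = 24 ÷ (1/49) = 1176.

1176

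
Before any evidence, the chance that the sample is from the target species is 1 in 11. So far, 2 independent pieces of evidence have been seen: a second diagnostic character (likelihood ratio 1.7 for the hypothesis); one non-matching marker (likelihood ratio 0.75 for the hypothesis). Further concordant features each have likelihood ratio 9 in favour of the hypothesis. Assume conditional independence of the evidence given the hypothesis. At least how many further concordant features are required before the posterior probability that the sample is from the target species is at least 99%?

Prior odds = (1/11)/(10/11) = 0.1.
Combined Bayes factor of the evidence already in hand = 1.7 × 0.75 = 1.275.
Odds after that evidence = 0.1 × 1.275 = 0.1275.
Target odds = 0.99/0.01 = 99.
Need 9ⁿ ≥ 99 ÷ 0.1275 = 13200/17.
9³ = 729 falls short of 13200/17 but 9⁴ = 6561 reaches it, so n = 4.

4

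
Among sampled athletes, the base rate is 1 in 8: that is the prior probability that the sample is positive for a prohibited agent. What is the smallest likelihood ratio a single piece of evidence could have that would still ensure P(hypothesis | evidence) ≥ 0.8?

28

Prior odds = 0.125/0.875 = 1/7.
Target odds = 0.8/0.2 = 4.
Required Bayes factor = 4 ÷ (1/7) = 28.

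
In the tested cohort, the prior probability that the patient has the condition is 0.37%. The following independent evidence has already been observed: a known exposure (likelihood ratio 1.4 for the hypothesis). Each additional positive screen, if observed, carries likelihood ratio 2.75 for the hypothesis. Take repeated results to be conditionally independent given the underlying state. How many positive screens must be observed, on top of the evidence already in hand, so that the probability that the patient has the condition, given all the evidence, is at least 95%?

Prior odds = 0.0037/0.9963 = 37/9963.
Bayes factor of the evidence already in hand = 1.4.
Odds after that evidence = (37/9963) × 1.4 = 259/49815.
Target odds = 0.95/0.05 = 19.
Need 2.75ⁿ ≥ 19 ÷ (259/49815) = 946485/259.
2.75⁸ = 214358881/65536 falls short of 946485/259 but 2.75⁹ ≈8994.86 reaches it, so n = 9.

9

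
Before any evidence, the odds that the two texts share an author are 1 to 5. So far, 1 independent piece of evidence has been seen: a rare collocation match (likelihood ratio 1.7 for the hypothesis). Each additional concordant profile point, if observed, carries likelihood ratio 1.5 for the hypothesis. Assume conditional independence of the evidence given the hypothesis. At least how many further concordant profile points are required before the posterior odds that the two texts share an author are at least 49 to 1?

13

Prior odds = 0.2.
Bayes factor of the evidence already in hand = 1.7.
Odds after that evidence = 0.2 × 1.7 = 0.34.
Target odds = 49.
Need 1.5ⁿ ≥ 49 ÷ 0.34 = 2450/17.
1.5¹² = 531441/4096 falls short of 2450/17 but 1.5¹³ = 1594323/8192 reaches it, so n = 13.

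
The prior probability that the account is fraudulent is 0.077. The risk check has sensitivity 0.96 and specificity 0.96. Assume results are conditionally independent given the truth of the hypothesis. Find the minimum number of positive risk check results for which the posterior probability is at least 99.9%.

3

Prior odds = 0.077/0.923 = 77/923.
False-positive rate = 1 − 0.96 = 0.04; likelihood ratio of a positive = 0.96/0.04 = 24.
Target posterior odds = 0.999/0.001 = 999.
Require 24ⁿ ≥ 999 ÷ (77/923) = 922077/77.
24² = 576 falls short of 922077/77 but 24³ = 13824 reaches it, so n = 3.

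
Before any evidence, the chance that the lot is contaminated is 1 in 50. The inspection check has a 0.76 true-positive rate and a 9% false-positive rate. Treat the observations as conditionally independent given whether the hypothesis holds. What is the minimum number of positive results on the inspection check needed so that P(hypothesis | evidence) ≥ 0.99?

4

Prior odds = 0.02/0.98 = 1/49.
Likelihood ratio of a positive result = 0.76/0.09 = 76/9.
Target odds: 0.99 ÷ 0.01 = 99.
Require (76/9)ⁿ ≥ 99 ÷ (1/49) = 4851.
(76/9)³ = 438976/729 falls short of 4851 but (76/9)⁴ = 33362176/6561 reaches it, so n = 4.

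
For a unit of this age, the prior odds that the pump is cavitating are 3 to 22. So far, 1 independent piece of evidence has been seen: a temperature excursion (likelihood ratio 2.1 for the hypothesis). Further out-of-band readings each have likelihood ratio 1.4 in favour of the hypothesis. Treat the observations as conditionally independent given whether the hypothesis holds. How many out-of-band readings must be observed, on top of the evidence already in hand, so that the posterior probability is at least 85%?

Prior odds = 3/22.
Bayes factor of the evidence already in hand = 2.1.
Odds after that evidence = (3/22) × 2.1 = 63/220.
Target odds = 0.85/0.15 = 17/3.
Need 1.4ⁿ ≥ 17/3 ÷ (63/220) = 3740/189.
1.4⁸ = 5764801/390625 falls short of 3740/189 but 1.4⁹ = 40353607/1953125 reaches it, so n = 9.

9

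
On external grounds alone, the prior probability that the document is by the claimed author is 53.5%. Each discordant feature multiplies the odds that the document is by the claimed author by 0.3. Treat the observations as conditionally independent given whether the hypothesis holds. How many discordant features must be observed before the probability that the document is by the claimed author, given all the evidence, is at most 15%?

2

Prior odds: 0.535 ÷ 0.465 = 107/93.
Likelihood ratio per discordant feature = 0.3.
Target posterior odds = 0.15/0.85 = 3/17.
Need (107/93) × 0.3ⁿ ≤ 3/17, i.e. 0.3ⁿ ≤ 279/1819.
0.3¹ = 0.3 is still above 279/1819 but 0.3² = 0.09 is at or below it, so n = 2.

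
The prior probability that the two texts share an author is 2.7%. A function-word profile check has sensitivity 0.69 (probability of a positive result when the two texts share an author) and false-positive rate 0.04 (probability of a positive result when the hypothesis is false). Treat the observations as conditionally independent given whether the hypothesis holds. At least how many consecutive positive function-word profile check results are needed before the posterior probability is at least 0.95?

Prior odds = 0.027/0.973 = 27/973.
Likelihood ratio of a positive result = 0.69/0.04 = 17.25.
Target posterior odds = 0.95/0.05 = 19.
Need (27/973) × 17.25ⁿ ≥ 19, i.e. 17.25ⁿ ≥ 18487/27.
17.25² = 297.5625 falls short of 18487/27 but 17.25³ = 5132.953125 reaches it, so n = 3.

3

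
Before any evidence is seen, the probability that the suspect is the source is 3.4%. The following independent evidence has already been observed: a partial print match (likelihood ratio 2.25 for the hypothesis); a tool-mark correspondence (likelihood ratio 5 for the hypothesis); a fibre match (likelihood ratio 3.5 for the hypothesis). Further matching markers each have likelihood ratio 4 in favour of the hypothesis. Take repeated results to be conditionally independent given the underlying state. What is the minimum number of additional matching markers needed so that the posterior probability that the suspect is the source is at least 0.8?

Prior odds = 0.034/0.966 = 17/483.
Combined Bayes factor of the evidence already in hand = 2.25 × 5 × 3.5 = 39.375.
Odds after that evidence = (17/483) × 39.375 = 255/184.
Target odds = 0.8/0.2 = 4.
Need 4ⁿ ≥ 4 ÷ (255/184) = 736/255.
4¹ = 4, which meets the required 736/255; so n = 1.

1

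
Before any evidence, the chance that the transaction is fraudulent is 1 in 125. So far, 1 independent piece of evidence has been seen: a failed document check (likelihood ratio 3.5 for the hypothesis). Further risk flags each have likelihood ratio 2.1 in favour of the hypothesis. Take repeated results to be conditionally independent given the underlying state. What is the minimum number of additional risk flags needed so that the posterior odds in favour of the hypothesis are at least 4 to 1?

Prior odds = 0.008/0.992 = 1/124.
Bayes factor of the evidence already in hand = 3.5.
Odds after that evidence = (1/124) × 3.5 = 7/248.
Target odds = 4.
Need 2.1ⁿ ≥ 4 ÷ (7/248) = 992/7.
2.1⁶ = 85766121/1000000 falls short of 992/7 but 2.1⁷ ≈180.109 reaches it, so n = 7.

7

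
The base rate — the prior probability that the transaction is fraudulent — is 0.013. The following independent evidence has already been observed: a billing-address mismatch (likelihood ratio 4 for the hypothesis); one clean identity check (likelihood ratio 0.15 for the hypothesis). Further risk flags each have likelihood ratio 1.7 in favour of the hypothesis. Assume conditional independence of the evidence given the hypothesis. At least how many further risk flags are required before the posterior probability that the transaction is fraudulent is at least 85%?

Prior odds = 0.013/0.987 = 13/987.
Combined Bayes factor of the evidence already in hand = 4 × 0.15 = 0.6.
Odds after that evidence = (13/987) × 0.6 = 13/1645.
Target odds = 0.85/0.15 = 17/3.
Need 1.7ⁿ ≥ 17/3 ÷ (13/1645) = 27965/39.
1.7¹² ≈582.622 falls short of 27965/39 but 1.7¹³ ≈990.458 reaches it, so n = 13.

13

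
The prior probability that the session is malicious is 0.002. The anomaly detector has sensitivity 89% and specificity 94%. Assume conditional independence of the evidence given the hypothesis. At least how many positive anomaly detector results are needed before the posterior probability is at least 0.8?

3

Prior odds: 0.002 ÷ 0.998 = 1/499.
False-positive rate = 1 − 0.94 = 0.06; likelihood ratio of a positive = 0.89/0.06 = 89/6.
Target posterior odds = 0.8/0.2 = 4.
Require (89/6)ⁿ ≥ 4 ÷ (1/499) = 1996.
(89/6)² = 7921/36 falls short of 1996 but (89/6)³ = 704969/216 reaches it, so n = 3.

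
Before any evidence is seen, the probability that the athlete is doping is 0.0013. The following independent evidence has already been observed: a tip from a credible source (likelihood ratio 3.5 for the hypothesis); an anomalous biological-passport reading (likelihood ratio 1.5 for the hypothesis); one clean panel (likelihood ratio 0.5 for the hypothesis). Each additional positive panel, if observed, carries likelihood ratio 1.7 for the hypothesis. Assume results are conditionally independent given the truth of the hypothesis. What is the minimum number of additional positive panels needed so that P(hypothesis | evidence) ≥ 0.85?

14

Prior odds = 0.0013/0.9987 = 13/9987.
Combined Bayes factor of the evidence already in hand = 3.5 × 1.5 × 0.5 = 2.625.
Odds after that evidence = (13/9987) × 2.625 = 91/26632.
Target odds = 0.85/0.15 = 17/3.
Need 1.7ⁿ ≥ 17/3 ÷ (91/26632) = 452744/273.
1.7¹³ ≈990.458 falls short of 452744/273 but 1.7¹⁴ ≈1683.78 reaches it, so n = 14.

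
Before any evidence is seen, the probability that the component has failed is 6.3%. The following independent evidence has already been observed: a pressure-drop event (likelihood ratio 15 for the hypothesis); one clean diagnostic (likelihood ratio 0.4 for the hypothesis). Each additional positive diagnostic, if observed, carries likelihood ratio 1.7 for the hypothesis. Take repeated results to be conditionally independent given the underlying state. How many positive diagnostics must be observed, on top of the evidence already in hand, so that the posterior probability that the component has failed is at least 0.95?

Prior odds = 0.063/0.937 = 63/937.
Combined Bayes factor of the evidence already in hand = 15 × 0.4 = 6.
Odds after that evidence = (63/937) × 6 = 378/937.
Target odds = 0.95/0.05 = 19.
Need 1.7ⁿ ≥ 19 ÷ (378/937) = 17803/378.
1.7⁷ = 410338673/10000000 falls short of 17803/378 but 1.7⁸ ≈69.7576 reaches it, so n = 8.

8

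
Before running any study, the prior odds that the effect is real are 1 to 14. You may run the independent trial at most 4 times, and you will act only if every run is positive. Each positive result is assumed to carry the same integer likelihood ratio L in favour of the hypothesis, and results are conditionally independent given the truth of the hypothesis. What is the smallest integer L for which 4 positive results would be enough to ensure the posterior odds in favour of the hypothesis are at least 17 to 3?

3

Prior odds = 1/14.
Target odds = 17/3.
Need L⁴ ≥ 17/3 ÷ (1/14) = 238/3.
2⁴ = 16 < 238/3 ≤ 81 = 3⁴, so L = 3.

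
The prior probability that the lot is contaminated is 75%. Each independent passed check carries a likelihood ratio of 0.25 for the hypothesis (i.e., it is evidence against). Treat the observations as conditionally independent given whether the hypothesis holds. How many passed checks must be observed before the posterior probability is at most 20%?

2

Prior odds = 0.75/0.25 = 3.
Likelihood ratio per passed check = 0.25.
Target odds: 0.2 ÷ 0.8 = 0.25.
Require 0.25ⁿ ≤ 0.25 ÷ 3 = 1/12.
0.25¹ = 0.25 is still above 1/12 but 0.25² = 0.0625 is at or below it, so n = 2.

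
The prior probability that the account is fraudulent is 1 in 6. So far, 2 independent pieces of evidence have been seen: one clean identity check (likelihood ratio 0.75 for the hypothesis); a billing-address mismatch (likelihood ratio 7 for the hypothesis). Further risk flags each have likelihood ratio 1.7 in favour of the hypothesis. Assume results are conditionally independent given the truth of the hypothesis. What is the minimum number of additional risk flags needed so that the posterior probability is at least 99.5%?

Prior odds = (1/6)/(5/6) = 0.2.
Combined Bayes factor of the evidence already in hand = 0.75 × 7 = 5.25.
Odds after that evidence = 0.2 × 5.25 = 1.05.
Target odds = 0.995/0.005 = 199.
Need 1.7ⁿ ≥ 199 ÷ 1.05 = 3980/21.
1.7⁹ ≈118.588 falls short of 3980/21 but 1.7¹⁰ ≈201.599 reaches it, so n = 10.

10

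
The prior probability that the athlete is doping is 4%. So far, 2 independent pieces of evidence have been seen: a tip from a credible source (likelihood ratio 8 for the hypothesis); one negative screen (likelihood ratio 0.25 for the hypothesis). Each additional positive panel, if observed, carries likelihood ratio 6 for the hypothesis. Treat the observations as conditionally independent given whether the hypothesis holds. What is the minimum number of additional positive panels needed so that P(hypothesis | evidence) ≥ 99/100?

4

Prior odds = 0.04/0.96 = 1/24.
Combined Bayes factor of the evidence already in hand = 8 × 0.25 = 2.
Odds after that evidence = (1/24) × 2 = 1/12.
Target odds = 0.99/0.01 = 99.
Need 6ⁿ ≥ 99 ÷ (1/12) = 1188.
6³ = 216 falls short of 1188 but 6⁴ = 1296 reaches it, so n = 4.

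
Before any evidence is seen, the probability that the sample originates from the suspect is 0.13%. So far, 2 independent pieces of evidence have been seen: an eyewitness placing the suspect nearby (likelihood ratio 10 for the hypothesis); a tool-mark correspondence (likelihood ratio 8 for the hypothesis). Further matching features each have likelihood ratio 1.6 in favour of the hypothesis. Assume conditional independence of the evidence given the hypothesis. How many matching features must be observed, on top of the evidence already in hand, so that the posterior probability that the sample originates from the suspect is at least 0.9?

10

Prior odds = 0.0013/0.9987 = 13/9987.
Combined Bayes factor of the evidence already in hand = 10 × 8 = 80.
Odds after that evidence = (13/9987) × 80 = 1040/9987.
Target odds = 0.9/0.1 = 9.
Need 1.6ⁿ ≥ 9 ÷ (1040/9987) = 89883/1040.
1.6⁹ = 134217728/1953125 falls short of 89883/1040 but 1.6¹⁰ ≈109.951 reaches it, so n = 10.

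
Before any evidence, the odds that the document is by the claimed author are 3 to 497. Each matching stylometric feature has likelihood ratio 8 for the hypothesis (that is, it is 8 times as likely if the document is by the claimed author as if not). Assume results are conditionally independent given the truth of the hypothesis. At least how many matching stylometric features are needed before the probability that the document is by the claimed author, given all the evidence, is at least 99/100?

5

Prior odds = 3/497.
Likelihood ratio per matching stylometric feature = 8.
Target posterior odds = 0.99/0.01 = 99.
Require 8ⁿ ≥ 99 ÷ (3/497) = 16401.
8⁴ = 4096 falls short of 16401 but 8⁵ = 32768 reaches it, so n = 5.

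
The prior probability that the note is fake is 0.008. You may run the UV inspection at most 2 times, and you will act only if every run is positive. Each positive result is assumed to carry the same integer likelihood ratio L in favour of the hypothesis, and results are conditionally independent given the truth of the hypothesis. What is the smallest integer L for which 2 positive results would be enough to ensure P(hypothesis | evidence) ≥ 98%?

78

Prior odds = 0.008/0.992 = 1/124.
Target odds = 0.98/0.02 = 49.
Need L² ≥ 49 ÷ (1/124) = 6076.
77² = 5929 < 6076 ≤ 6084 = 78², so L = 78.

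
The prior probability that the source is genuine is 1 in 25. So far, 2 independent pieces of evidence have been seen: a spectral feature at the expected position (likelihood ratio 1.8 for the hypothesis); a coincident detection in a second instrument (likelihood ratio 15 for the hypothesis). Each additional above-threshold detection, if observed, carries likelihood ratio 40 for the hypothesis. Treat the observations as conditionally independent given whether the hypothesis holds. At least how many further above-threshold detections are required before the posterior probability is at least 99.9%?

2

Prior odds = 0.04/0.96 = 1/24.
Combined Bayes factor of the evidence already in hand = 1.8 × 15 = 27.
Odds after that evidence = (1/24) × 27 = 1.125.
Target odds = 0.999/0.001 = 999.
Need 40ⁿ ≥ 999 ÷ 1.125 = 888.
40¹ = 40 falls short of 888 but 40² = 1600 reaches it, so n = 2.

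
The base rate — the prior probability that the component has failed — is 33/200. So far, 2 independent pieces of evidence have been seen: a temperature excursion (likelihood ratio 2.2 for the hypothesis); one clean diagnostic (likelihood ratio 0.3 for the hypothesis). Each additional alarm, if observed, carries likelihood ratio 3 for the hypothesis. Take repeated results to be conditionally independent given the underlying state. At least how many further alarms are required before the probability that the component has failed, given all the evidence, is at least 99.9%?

9

Prior odds = 0.165/0.835 = 33/167.
Combined Bayes factor of the evidence already in hand = 2.2 × 0.3 = 0.66.
Odds after that evidence = (33/167) × 0.66 = 1089/8350.
Target odds = 0.999/0.001 = 999.
Need 3ⁿ ≥ 999 ÷ (1089/8350) = 926850/121.
3⁸ = 6561 falls short of 926850/121 but 3⁹ = 19683 reaches it, so n = 9.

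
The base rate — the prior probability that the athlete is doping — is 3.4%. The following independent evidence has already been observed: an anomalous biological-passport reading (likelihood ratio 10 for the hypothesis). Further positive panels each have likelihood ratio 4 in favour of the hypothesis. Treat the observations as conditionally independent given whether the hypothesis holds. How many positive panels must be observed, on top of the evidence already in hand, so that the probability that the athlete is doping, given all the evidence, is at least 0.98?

4

Prior odds = 0.034/0.966 = 17/483.
Bayes factor of the evidence already in hand = 10.
Odds after that evidence = (17/483) × 10 = 170/483.
Target odds = 0.98/0.02 = 49.
Need 4ⁿ ≥ 49 ÷ (170/483) = 23667/170.
4³ = 64 falls short of 23667/170 but 4⁴ = 256 reaches it, so n = 4.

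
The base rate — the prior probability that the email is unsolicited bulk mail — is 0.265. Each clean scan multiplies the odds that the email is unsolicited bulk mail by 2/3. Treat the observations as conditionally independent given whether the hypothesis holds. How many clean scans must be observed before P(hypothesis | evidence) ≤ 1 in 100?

9

Prior odds: 0.265 ÷ 0.735 = 53/147.
Likelihood ratio per clean scan = 2/3.
Target odds: 0.01 ÷ 0.99 = 1/99.
Need (53/147) × (2/3)ⁿ ≤ 1/99, i.e. (2/3)ⁿ ≤ 49/1749.
(2/3)⁸ = 256/6561 is still above 49/1749 but (2/3)⁹ = 512/19683 is at or below it, so n = 9.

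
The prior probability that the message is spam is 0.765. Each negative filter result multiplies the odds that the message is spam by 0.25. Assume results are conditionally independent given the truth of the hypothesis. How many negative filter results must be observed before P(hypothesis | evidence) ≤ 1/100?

5

Prior odds: 0.765 ÷ 0.235 = 153/47.
Likelihood ratio per negative filter result = 0.25.
Target posterior odds = 0.01/0.99 = 1/99.
Need (153/47) × 0.25ⁿ ≤ 1/99, i.e. 0.25ⁿ ≤ 47/15147.
0.25⁴ = 0.00390625 is still above 47/15147 but 0.25⁵ = 1/1024 is at or below it, so n = 5.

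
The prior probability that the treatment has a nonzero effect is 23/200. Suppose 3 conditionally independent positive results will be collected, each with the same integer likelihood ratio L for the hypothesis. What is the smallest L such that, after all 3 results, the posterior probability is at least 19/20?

Prior odds = 0.115/0.885 = 23/177.
Target odds = 0.95/0.05 = 19.
Need L³ ≥ 19 ÷ (23/177) = 3363/23.
5³ = 125 < 3363/23 ≤ 216 = 6³, so L = 6.

6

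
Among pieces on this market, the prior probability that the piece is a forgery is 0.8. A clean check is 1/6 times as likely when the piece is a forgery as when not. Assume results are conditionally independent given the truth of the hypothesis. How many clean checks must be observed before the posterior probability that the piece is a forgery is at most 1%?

Prior odds = 0.8/0.2 = 4.
Likelihood ratio per clean check = 1/6.
Target odds: 0.01 ÷ 0.99 = 1/99.
Require (1/6)ⁿ ≤ 1/99 ÷ 4 = 1/396.
(1/6)³ = 1/216 is still above 1/396 but (1/6)⁴ = 1/1296 is at or below it, so n = 4.

4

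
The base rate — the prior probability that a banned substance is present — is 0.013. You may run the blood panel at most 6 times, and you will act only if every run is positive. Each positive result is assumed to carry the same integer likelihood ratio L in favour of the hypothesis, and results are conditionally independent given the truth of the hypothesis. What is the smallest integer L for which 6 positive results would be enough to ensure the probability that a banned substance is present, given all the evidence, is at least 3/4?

Prior odds = 0.013/0.987 = 13/987.
Target odds = 0.75/0.25 = 3.
Need L⁶ ≥ 3 ÷ (13/987) = 2961/13.
2⁶ = 64 < 2961/13 ≤ 729 = 3⁶, so L = 3.

3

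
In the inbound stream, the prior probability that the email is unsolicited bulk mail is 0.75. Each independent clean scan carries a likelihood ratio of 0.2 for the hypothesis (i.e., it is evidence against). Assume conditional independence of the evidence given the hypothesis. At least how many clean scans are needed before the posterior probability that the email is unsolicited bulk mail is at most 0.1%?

5

Prior odds = 0.75/0.25 = 3.
Likelihood ratio per clean scan = 0.2.
Target odds: 0.001 ÷ 0.999 = 1/999.
Require 0.2ⁿ ≤ 1/999 ÷ 3 = 1/2997.
0.2⁴ = 0.0016 is still above 1/2997 but 0.2⁵ = 0.00032 is at or below it, so n = 5.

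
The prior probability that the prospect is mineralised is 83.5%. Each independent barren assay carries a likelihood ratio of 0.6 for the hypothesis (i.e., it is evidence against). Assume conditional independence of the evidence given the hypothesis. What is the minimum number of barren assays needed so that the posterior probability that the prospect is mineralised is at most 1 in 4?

Prior odds = 0.835/0.165 = 167/33.
Likelihood ratio per barren assay = 0.6.
Target odds: 0.25 ÷ 0.75 = 1/3.
Need (167/33) × 0.6ⁿ ≤ 1/3, i.e. 0.6ⁿ ≤ 11/167.
0.6⁵ = 0.07776 is still above 11/167 but 0.6⁶ = 729/15625 is at or below it, so n = 6.

6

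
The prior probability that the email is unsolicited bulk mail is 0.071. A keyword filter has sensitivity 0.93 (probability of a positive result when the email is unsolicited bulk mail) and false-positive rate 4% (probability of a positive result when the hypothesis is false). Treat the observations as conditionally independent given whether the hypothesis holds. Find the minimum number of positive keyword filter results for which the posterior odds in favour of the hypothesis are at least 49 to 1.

Prior odds = 0.071/0.929 = 71/929.
Likelihood ratio of a positive result = 0.93/0.04 = 23.25.
Target odds = 49.
Need (71/929) × 23.25ⁿ ≥ 49, i.e. 23.25ⁿ ≥ 45521/71.
23.25² = 540.5625 falls short of 45521/71 but 23.25³ = 804357/64 reaches it, so n = 3.

3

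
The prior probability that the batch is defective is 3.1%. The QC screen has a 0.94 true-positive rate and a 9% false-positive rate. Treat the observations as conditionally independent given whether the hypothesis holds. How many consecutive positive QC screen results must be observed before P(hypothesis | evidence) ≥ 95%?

3

Prior odds = 0.031/0.969 = 31/969.
Likelihood ratio of a positive result = 0.94/0.09 = 94/9.
Target odds: 0.95 ÷ 0.05 = 19.
Need (31/969) × (94/9)ⁿ ≥ 19, i.e. (94/9)ⁿ ≥ 18411/31.
(94/9)² = 8836/81 falls short of 18411/31 but (94/9)³ = 830584/729 reaches it, so n = 3.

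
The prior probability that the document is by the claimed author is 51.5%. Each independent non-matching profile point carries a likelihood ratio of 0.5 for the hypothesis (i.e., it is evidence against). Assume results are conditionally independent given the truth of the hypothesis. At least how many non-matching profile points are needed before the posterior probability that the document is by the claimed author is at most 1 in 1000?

Prior odds = 0.515/0.485 = 103/97.
Likelihood ratio per non-matching profile point = 0.5.
Target posterior odds = 0.001/0.999 = 1/999.
Require 0.5ⁿ ≤ 1/999 ÷ (103/97) = 97/102897.
0.5¹⁰ = 1/1024 is still above 97/102897 but 0.5¹¹ = 1/2048 is at or below it, so n = 11.

11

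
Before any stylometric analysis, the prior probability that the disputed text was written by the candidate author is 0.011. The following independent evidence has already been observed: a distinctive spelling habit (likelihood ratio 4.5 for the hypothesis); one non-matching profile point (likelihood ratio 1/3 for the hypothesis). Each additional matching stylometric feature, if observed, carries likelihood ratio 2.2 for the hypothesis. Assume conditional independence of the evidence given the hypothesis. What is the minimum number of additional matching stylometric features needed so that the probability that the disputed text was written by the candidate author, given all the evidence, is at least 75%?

7

Prior odds = 0.011/0.989 = 11/989.
Combined Bayes factor of the evidence already in hand = 4.5 × (1/3) = 1.5.
Odds after that evidence = (11/989) × 1.5 = 33/1978.
Target odds = 0.75/0.25 = 3.
Need 2.2ⁿ ≥ 3 ÷ (33/1978) = 1978/11.
2.2⁶ = 1771561/15625 falls short of 1978/11 but 2.2⁷ = 19487171/78125 reaches it, so n = 7.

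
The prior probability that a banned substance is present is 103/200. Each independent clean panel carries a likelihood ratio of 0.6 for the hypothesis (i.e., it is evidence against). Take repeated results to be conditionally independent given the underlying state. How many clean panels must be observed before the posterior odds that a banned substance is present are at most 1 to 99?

10

Prior odds: 0.515 ÷ 0.485 = 103/97.
Likelihood ratio per clean panel = 0.6.
Target odds = 1/99.
Need (103/97) × 0.6ⁿ ≤ 1/99, i.e. 0.6ⁿ ≤ 97/10197.
0.6⁹ = 19683/1953125 is still above 97/10197 but 0.6¹⁰ = 59049/9765625 is at or below it, so n = 10.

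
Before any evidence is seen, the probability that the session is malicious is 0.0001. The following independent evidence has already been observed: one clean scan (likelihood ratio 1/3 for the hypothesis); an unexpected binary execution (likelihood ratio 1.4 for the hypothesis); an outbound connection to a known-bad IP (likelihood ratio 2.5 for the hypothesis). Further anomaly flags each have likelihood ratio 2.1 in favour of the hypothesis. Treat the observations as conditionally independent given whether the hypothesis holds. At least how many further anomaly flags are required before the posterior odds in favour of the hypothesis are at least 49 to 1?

18

Prior odds = 0.0001/0.9999 = 1/9999.
Combined Bayes factor of the evidence already in hand = (1/3) × 1.4 × 2.5 = 7/6.
Odds after that evidence = (1/9999) × 7/6 = 7/59994.
Target odds = 49.
Need 2.1ⁿ ≥ 49 ÷ (7/59994) = 419958.
2.1¹⁷ ≈300419 falls short of 419958 but 2.1¹⁸ ≈630881 reaches it, so n = 18.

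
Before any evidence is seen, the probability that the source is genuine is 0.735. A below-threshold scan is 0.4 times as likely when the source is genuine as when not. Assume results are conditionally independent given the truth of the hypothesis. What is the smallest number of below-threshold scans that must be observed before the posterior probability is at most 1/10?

Prior odds: 0.735 ÷ 0.265 = 147/53.
Likelihood ratio per below-threshold scan = 0.4.
Target odds: 0.1 ÷ 0.9 = 1/9.
Require 0.4ⁿ ≤ 1/9 ÷ (147/53) = 53/1323.
0.4³ = 0.064 is still above 53/1323 but 0.4⁴ = 0.0256 is at or below it, so n = 4.

4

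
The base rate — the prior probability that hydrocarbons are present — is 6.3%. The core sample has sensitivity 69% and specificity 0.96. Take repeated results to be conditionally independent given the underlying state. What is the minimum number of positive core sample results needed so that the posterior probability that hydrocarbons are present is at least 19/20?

2

Prior odds: 0.063 ÷ 0.937 = 63/937.
False-positive rate = 1 − 0.96 = 0.04; likelihood ratio of a positive = 0.69/0.04 = 17.25.
Target posterior odds = 0.95/0.05 = 19.
Require 17.25ⁿ ≥ 19 ÷ (63/937) = 17803/63.
17.25¹ = 17.25 falls short of 17803/63 but 17.25² = 297.5625 reaches it, so n = 2.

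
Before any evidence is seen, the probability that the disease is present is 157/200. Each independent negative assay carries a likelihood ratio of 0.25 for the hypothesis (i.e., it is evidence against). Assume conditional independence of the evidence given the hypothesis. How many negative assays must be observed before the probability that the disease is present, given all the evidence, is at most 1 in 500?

Prior odds = 0.785/0.215 = 157/43.
Likelihood ratio per negative assay = 0.25.
Target posterior odds = 0.002/0.998 = 1/499.
Require 0.25ⁿ ≤ 1/499 ÷ (157/43) = 43/78343.
0.25⁵ = 1/1024 is still above 43/78343 but 0.25⁶ = 1/4096 is at or below it, so n = 6.

6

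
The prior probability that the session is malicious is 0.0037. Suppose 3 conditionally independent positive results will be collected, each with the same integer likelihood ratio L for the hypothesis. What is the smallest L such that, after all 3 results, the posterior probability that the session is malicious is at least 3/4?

10

Prior odds = 0.0037/0.9963 = 37/9963.
Target odds = 0.75/0.25 = 3.
Need L³ ≥ 3 ÷ (37/9963) = 29889/37.
9³ = 729 < 29889/37 ≤ 1000 = 10³, so L = 10.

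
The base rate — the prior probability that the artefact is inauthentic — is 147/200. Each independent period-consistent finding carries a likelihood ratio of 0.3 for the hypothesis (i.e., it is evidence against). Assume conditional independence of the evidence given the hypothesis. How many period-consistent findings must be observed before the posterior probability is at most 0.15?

3

Prior odds = 0.735/0.265 = 147/53.
Likelihood ratio per period-consistent finding = 0.3.
Target posterior odds = 0.15/0.85 = 3/17.
Require 0.3ⁿ ≤ 3/17 ÷ (147/53) = 53/833.
0.3² = 0.09 is still above 53/833 but 0.3³ = 0.027 is at or below it, so n = 3.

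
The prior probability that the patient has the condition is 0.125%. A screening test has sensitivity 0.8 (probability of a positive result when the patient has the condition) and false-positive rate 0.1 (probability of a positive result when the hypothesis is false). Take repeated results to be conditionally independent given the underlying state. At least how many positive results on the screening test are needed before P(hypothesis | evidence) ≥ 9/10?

5

Prior odds = 0.00125/0.99875 = 1/799.
Likelihood ratio of a positive result = 0.8/0.1 = 8.
Target odds: 0.9 ÷ 0.1 = 9.
Require 8ⁿ ≥ 9 ÷ (1/799) = 7191.
8⁴ = 4096 falls short of 7191 but 8⁵ = 32768 reaches it, so n = 5.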